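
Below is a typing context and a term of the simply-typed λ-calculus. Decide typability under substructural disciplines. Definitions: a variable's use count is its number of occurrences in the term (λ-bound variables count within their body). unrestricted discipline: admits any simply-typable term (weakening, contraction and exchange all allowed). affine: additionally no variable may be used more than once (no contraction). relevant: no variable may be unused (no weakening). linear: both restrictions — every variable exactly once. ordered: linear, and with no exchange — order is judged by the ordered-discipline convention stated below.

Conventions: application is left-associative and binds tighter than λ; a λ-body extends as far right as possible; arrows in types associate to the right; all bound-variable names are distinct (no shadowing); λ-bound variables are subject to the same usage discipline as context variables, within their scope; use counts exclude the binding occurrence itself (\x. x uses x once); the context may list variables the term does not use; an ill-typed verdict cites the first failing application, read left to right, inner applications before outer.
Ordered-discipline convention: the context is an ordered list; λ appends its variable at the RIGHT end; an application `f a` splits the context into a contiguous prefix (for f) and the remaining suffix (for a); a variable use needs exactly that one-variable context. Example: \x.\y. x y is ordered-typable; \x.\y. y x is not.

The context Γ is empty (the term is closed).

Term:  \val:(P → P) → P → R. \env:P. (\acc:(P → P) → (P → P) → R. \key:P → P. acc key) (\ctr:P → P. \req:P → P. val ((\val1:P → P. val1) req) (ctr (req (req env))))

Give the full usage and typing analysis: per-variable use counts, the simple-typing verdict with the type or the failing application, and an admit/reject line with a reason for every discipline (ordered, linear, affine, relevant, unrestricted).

use counts: val (bound) ×1, env (bound) ×1, acc (bound) ×1, key (bound) ×1, ctr (bound) ×1, req (bound) ×3, val1 (bound) ×1
use order (left to right): acc, key, val, val1, req, ctr, req, req, env
typing: ✓ — ((P → P) → P → R) → P → (P → P) → (P → P) → R
ordered ✗ (needs contraction — req ×3)
linear ✗ (needs contraction — req ×3)
affine ✗ (needs contraction — req ×3)
relevant ✓ (every one of val, env, acc, key, ctr, req, val1 appears)
unrestricted ✓ (well-typed at ((P → P) → P → R) → P → (P → P) → (P → P) → R; no restrictions here)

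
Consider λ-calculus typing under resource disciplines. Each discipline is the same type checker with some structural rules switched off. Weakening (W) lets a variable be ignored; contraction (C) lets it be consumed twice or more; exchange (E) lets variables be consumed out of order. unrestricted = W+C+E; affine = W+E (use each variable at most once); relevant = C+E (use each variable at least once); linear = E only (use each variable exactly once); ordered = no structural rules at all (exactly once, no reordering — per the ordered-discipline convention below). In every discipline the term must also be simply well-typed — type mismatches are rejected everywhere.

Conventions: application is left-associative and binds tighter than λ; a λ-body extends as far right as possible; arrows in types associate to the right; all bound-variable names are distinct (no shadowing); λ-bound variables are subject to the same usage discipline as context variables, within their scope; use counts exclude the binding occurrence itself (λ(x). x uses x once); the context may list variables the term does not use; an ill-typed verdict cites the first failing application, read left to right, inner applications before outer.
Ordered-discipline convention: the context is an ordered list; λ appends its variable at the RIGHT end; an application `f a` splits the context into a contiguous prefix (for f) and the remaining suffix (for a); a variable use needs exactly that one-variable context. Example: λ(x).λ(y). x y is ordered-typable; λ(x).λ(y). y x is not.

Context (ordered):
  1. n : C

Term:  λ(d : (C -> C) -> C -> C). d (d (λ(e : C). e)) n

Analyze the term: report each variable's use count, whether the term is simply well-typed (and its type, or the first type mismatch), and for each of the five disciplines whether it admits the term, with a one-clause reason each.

counts: n: 1×; d (λ-bound): 2×; e (λ-bound): 1×
uses in reading order: d, d, e, n
typing: ✓ — ((C -> C) -> C -> C) -> C
ordered: ✗, d ×2 used more than once (contraction)
linear: ✗, d ×2 used more than once (contraction)
affine: ✗, d ×2 used more than once (contraction)
relevant: ✓, n, d, e: all used, weakening unneeded
unrestricted: ✓, type-checks (((C -> C) -> C -> C) -> C) and nothing is barred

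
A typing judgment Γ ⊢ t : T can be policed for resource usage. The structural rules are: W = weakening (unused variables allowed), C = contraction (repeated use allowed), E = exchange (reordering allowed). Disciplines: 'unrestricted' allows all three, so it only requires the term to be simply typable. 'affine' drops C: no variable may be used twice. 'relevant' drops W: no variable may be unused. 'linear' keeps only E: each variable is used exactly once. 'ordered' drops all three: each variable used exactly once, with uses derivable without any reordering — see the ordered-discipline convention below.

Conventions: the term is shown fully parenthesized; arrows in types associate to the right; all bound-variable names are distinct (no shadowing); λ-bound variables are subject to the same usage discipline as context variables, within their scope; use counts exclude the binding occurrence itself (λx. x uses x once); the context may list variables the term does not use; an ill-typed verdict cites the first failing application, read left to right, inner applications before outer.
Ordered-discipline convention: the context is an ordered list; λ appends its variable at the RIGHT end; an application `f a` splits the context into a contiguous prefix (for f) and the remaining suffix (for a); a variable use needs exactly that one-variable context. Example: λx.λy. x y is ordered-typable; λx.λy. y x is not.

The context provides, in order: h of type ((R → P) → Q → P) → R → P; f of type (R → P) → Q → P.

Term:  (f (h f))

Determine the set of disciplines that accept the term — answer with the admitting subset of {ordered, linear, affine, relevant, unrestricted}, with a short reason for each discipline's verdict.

admitted in: relevant, unrestricted
usage: h ×1; f ×2
left-to-right use order: f, h, f
typing: the term checks, with type Q → P
ordered: ✗, uses contraction: f ×2
linear: ✗, uses contraction: f ×2
affine: ✗, uses contraction: f ×2
relevant: ✓, h, f: all used, weakening unneeded
unrestricted: ✓, simply typable at Q → P; W, C, E all held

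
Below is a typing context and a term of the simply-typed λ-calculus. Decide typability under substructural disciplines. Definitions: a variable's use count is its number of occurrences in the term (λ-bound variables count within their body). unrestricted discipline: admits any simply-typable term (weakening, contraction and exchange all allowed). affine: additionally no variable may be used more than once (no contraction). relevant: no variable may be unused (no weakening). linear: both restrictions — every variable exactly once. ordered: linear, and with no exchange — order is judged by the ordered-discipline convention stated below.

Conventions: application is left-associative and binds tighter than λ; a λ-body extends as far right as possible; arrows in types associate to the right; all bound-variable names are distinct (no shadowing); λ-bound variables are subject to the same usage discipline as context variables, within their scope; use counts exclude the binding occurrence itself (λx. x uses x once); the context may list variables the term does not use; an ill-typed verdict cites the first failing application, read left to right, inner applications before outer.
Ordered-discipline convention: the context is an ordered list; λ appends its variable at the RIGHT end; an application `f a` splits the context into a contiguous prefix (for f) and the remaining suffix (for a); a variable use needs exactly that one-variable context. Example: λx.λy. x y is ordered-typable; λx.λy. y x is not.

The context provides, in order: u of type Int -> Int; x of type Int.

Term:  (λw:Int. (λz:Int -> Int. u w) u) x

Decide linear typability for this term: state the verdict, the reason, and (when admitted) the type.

no — u ×2 used more than once (contraction); unused: z — weakening required
counts: u ×2; x ×1; w (bound) ×1; z (bound) ×0
order of uses: u, w, u, x
typing: well-typed — term : Int
summary: ordered ✗ · linear ✗ · affine ✗ · relevant ✗ · unrestricted ✓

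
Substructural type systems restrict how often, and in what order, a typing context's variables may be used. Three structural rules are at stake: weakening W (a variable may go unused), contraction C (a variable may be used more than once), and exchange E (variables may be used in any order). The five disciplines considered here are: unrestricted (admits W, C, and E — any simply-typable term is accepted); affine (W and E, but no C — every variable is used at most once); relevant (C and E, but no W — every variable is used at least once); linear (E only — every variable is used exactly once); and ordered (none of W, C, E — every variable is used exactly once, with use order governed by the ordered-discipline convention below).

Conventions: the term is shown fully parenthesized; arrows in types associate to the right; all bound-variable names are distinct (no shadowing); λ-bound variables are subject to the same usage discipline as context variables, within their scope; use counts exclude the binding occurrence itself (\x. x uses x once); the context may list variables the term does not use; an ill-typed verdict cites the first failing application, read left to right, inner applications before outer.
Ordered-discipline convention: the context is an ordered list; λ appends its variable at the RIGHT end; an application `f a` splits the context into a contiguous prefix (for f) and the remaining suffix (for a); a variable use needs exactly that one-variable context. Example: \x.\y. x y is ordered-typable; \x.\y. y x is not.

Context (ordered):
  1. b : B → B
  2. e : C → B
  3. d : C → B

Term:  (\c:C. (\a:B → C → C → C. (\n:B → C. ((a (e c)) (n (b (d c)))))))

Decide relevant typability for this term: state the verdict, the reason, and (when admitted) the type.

yes — at least one use each (b, e, d, c, a, n); term : C → (B → C → C → C) → (B → C) → C → C
usage: b ×1; e ×1; d ×1; c (bound) ×2; a (bound) ×1; n (bound) ×1
left-to-right use order: a, e, c, n, b, d, c
typing: ✓ — C → (B → C → C → C) → (B → C) → C → C
per-discipline verdicts: ordered ✗ · linear ✗ · affine ✗ · relevant ✓ · unrestricted ✓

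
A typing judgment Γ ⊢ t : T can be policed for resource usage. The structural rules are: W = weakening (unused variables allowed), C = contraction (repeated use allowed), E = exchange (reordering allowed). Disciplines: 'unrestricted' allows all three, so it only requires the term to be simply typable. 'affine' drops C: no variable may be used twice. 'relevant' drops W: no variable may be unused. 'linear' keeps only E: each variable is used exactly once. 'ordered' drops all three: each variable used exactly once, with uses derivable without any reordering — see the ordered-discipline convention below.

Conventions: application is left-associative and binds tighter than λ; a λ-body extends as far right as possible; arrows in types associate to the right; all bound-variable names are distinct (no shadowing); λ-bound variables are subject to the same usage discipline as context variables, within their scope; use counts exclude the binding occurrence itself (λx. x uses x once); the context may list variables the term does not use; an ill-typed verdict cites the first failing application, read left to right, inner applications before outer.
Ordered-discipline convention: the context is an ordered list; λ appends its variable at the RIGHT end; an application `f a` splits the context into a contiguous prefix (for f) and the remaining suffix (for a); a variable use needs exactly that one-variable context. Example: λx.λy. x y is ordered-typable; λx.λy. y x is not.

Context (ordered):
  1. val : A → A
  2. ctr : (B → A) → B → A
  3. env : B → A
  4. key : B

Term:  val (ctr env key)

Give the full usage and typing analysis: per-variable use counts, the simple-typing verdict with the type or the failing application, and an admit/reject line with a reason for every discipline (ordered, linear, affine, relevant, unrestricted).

variable uses: val: 1, ctr: 1, env: 1, key: 1
use order (left to right): val, ctr, env, key
typing: the term checks, with type A
ordered ✓ (single-use (val, ctr, env, key), ordered derivation ok)
linear ✓ (single use per variable (val, ctr, env, key))
affine ✓ (val, ctr, env, key: no repeats, contraction unneeded)
relevant ✓ (none of val, ctr, env, key goes unused)
unrestricted ✓ (typability at A is all that's needed)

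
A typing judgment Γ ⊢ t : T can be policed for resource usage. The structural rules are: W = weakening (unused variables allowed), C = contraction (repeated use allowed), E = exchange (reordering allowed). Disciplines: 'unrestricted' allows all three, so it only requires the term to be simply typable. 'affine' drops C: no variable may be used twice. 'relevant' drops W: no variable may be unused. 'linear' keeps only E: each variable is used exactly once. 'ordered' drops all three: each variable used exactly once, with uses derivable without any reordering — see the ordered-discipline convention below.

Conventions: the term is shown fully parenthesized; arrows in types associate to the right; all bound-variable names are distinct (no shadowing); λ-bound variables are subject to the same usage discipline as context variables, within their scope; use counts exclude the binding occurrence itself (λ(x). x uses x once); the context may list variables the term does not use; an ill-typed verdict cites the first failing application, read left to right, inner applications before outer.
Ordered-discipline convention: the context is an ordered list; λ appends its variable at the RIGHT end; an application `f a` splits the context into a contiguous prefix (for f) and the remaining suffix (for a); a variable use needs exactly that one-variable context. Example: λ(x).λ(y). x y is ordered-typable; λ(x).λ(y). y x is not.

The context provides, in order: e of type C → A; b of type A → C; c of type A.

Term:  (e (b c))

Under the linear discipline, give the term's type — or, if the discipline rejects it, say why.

term : A
usage: e: 1; b: 1; c: 1
left-to-right use order: e, b, c
typing: ✓ — A
across the five disciplines: ordered ✓; linear ✓; affine ✓; relevant ✓; unrestricted ✓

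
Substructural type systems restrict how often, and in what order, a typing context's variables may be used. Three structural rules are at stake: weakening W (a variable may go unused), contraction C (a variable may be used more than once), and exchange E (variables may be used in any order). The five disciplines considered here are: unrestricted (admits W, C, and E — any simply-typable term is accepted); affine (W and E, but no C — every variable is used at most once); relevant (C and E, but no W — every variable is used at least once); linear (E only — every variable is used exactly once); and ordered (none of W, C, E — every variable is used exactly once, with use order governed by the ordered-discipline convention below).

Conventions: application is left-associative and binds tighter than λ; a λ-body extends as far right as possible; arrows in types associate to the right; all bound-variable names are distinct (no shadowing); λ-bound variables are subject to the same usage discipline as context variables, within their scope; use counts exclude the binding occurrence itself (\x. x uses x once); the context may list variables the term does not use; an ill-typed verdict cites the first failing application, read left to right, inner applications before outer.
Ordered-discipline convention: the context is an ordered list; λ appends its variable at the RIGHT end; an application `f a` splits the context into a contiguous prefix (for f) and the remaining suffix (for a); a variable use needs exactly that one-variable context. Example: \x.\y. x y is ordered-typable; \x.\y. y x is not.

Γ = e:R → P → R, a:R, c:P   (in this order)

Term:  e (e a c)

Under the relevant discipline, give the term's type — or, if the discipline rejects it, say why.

term : P → R
usage: e ×2; a ×1; c ×1
uses in reading order: e, e, a, c
typing: well-typed — term : P → R
summary: ordered ✗ · linear ✗ · affine ✗ · relevant ✓ · unrestricted ✓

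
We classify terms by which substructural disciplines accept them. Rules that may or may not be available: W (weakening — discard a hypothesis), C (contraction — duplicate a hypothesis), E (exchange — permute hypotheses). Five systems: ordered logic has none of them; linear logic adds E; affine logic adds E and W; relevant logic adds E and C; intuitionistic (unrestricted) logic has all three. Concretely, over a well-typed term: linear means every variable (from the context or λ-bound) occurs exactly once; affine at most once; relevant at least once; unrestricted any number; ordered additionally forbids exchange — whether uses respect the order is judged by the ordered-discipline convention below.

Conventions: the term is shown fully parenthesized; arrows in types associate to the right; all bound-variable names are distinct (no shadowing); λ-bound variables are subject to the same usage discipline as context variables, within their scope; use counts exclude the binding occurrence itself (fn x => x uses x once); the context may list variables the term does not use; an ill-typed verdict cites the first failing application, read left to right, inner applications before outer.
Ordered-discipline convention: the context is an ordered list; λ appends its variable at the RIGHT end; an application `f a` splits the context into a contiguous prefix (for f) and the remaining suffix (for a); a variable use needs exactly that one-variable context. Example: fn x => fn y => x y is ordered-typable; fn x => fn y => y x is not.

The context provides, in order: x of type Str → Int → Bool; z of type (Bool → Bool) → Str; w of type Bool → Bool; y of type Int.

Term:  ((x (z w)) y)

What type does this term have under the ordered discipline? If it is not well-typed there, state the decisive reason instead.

term : Bool
usage: x ×1, z ×1, w ×1, y ×1
left-to-right use order: x, z, w, y
typing: ✓ — Bool
per-discipline verdicts: ordered ✓, linear ✓, affine ✓, relevant ✓, unrestricted ✓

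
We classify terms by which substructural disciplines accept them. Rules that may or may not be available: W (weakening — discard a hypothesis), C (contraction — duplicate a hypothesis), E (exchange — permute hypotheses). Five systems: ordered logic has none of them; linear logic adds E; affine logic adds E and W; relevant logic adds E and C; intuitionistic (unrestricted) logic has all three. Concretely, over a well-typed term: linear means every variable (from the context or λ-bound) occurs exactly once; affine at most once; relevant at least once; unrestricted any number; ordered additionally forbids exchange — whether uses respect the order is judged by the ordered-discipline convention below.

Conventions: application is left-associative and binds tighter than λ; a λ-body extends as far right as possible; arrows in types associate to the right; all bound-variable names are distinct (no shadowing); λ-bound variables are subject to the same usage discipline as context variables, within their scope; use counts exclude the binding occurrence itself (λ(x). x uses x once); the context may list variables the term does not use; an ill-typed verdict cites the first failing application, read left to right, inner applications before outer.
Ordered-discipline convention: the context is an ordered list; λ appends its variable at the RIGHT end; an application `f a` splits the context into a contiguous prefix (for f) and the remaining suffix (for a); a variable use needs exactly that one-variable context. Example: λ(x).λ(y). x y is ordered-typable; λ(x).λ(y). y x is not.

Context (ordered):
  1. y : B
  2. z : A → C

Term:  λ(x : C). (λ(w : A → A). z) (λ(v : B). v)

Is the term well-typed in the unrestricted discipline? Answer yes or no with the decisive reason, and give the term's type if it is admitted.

no — not simply typable
use counts: y: 0, z: 1, x (λ-bound): 0, w (λ-bound): 0, v (λ-bound): 1
use order (left to right): z, v
typing: ill-typed: a function awaiting A → A gets B → B
summary: ordered ✗ · linear ✗ · affine ✗ · relevant ✗ · unrestricted ✗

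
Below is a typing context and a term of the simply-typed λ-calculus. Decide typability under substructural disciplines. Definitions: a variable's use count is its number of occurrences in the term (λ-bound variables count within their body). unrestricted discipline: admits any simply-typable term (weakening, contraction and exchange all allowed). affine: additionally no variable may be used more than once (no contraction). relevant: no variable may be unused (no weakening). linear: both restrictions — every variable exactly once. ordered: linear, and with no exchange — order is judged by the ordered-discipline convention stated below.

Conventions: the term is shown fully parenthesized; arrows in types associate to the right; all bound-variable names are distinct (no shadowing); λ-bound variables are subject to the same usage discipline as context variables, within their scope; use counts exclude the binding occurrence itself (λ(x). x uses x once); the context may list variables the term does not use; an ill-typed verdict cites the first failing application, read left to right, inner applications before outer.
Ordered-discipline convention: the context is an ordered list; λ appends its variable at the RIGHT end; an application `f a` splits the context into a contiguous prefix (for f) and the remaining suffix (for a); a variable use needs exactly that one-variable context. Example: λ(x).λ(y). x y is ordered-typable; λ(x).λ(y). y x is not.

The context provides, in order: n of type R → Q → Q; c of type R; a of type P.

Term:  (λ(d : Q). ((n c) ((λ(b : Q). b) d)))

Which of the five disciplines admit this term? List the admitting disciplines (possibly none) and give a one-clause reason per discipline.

accepted by: affine, unrestricted
usage: n ×1; c ×1; a ×0; d [bound] ×1; b [bound] ×1
uses in reading order: n, c, b, d
typing: well-typed at Q → Q
ordered: ✗, unused: a — weakening required
linear: ✗, unused: a — weakening required
affine: ✓, no duplicate uses among n, c, a, d, b
relevant: ✗, unused: a — weakening required
unrestricted: ✓, type-checks (Q → Q) and nothing is barred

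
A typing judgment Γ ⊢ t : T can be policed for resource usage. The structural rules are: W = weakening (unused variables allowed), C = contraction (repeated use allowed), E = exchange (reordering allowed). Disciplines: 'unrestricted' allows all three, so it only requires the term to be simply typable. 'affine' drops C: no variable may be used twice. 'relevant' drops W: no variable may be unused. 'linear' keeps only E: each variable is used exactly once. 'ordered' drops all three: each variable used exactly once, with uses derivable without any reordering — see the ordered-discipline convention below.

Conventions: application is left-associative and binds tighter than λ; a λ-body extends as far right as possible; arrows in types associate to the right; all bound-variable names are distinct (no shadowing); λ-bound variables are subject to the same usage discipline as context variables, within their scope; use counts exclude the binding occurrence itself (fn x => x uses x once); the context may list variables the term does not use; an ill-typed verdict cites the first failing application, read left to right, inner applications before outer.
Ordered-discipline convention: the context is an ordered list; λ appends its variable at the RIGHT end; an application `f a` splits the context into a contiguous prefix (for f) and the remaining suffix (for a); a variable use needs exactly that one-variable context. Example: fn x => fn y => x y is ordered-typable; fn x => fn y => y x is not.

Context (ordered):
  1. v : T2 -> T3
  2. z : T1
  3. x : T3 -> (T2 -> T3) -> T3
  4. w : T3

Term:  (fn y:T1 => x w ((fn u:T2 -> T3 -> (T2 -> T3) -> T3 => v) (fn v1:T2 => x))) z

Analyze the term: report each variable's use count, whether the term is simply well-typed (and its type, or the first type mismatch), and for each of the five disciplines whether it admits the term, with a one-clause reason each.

variable uses: v: 1×; z: 1×; x: 2×; w: 1×; y (λ-bound): 0×; u (λ-bound): 0×; v1 (λ-bound): 0×
order of uses: x, w, v, x, z
typing: the term checks, with type T3
ordered: ✗, uses contraction: x ×2; y, u, v1 left unused
linear: ✗, uses contraction: x ×2; y, u, v1 left unused
affine: ✗, uses contraction: x ×2
relevant: ✗, y, u, v1 left unused
unrestricted: ✓, simply typable at T3; W, C, E all held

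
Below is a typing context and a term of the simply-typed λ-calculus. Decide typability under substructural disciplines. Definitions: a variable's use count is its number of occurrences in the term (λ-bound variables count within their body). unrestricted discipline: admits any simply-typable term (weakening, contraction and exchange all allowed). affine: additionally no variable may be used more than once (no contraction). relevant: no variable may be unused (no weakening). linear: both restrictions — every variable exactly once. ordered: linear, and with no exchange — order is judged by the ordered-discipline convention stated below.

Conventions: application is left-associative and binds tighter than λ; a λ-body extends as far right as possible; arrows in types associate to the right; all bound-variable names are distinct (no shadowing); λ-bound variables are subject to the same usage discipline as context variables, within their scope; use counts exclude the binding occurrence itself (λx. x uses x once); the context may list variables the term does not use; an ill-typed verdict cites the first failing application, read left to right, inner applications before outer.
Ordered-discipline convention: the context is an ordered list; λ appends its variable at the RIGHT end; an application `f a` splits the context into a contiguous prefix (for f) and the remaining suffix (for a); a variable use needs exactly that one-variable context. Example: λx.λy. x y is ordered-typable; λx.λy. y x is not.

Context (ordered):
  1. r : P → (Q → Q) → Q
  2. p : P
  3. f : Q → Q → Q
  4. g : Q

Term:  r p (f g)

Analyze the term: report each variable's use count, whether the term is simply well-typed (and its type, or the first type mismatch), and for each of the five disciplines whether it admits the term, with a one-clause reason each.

usage: r ×1, p ×1, f ×1, g ×1
uses in reading order: r, p, f, g
typing: the term checks, with type Q
ordered: ✓, r, p, f, g once each; derivable with no W/C/E
linear: ✓, r, p, f, g: one use apiece
affine: ✓, at most one use each (r, p, f, g)
relevant: ✓, none of r, p, f, g goes unused
unrestricted: ✓, well-typed at Q; no restrictions here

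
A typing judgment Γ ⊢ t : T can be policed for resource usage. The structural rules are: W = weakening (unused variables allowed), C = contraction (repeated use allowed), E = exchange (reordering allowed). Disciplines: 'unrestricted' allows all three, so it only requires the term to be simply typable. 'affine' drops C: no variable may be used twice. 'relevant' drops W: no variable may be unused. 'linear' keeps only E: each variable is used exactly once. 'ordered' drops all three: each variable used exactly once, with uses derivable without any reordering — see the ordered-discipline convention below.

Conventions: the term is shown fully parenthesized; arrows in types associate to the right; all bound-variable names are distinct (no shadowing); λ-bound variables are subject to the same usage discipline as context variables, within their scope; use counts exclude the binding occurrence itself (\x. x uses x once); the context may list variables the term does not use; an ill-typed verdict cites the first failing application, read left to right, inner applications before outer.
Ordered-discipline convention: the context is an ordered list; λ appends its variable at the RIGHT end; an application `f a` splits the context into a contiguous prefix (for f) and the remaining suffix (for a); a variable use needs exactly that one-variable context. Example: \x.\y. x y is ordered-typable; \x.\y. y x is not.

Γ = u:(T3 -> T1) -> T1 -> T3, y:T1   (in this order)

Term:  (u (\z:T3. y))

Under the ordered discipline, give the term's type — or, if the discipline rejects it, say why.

not well-typed under ordered — needs weakening: z unused
variable uses: u=1; y=1; z (λ-bound)=0
order of uses: u, y
typing: well-typed at T1 -> T3
all disciplines: ordered ✗ | linear ✗ | affine ✓ | relevant ✗ | unrestricted ✓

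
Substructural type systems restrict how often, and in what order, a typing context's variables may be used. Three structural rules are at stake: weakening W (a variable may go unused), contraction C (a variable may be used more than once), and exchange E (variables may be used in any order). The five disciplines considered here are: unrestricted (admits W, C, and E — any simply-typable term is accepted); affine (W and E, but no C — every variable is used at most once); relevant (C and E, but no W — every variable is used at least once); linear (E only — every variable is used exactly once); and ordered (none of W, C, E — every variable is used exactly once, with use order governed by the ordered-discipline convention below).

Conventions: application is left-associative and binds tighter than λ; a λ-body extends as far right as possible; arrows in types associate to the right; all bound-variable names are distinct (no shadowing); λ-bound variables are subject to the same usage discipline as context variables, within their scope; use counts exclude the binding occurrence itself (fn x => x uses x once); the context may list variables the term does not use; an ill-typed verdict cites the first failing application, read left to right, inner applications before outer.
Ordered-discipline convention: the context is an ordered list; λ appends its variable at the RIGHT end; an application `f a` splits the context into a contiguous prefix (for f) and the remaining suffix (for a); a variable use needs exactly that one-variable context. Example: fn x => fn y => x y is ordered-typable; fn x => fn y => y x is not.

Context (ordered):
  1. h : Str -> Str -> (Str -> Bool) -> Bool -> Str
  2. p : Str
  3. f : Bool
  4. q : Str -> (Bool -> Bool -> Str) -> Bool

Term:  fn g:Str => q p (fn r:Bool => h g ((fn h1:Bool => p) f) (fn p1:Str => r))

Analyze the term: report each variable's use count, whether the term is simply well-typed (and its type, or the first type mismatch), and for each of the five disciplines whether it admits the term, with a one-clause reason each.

counts: h ×1, p ×2, f ×1, q ×1, g [bound] ×1, r [bound] ×1, h1 [bound] ×0, p1 [bound] ×0
use order (left to right): q, p, h, g, p, f, r
typing: well-typed — term : Str -> Bool
ordered ✗ (uses contraction: p ×2; unused: h1, p1 — weakening required)
linear ✗ (uses contraction: p ×2; unused: h1, p1 — weakening required)
affine ✗ (uses contraction: p ×2)
relevant ✗ (unused: h1, p1 — weakening required)
unrestricted ✓ (simply typable at Str -> Bool; W, C, E all held)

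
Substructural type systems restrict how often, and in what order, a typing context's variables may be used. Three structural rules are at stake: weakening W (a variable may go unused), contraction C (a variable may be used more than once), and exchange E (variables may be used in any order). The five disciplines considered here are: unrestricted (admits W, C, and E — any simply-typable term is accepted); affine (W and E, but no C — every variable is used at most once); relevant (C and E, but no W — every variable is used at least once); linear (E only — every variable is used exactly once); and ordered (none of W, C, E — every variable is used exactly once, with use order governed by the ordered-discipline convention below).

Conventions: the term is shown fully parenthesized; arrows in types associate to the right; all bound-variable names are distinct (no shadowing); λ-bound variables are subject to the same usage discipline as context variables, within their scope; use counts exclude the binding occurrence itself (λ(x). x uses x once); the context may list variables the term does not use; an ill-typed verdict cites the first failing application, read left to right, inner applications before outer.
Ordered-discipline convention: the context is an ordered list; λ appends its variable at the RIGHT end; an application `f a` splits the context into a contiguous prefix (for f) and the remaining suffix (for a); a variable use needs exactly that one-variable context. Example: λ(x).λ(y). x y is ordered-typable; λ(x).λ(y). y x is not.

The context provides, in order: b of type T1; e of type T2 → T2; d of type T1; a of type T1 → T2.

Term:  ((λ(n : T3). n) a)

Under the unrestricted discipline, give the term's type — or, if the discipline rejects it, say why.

not well-typed under unrestricted — the type mismatch rejects it
use counts: b: 0×; e: 0×; d: 0×; a: 1×; n [bound]: 1×
left-to-right use order: n, a
typing: ill-typed: an application expects T3 but receives T1 → T2
all disciplines: ordered ✗, linear ✗, affine ✗, relevant ✗, unrestricted ✗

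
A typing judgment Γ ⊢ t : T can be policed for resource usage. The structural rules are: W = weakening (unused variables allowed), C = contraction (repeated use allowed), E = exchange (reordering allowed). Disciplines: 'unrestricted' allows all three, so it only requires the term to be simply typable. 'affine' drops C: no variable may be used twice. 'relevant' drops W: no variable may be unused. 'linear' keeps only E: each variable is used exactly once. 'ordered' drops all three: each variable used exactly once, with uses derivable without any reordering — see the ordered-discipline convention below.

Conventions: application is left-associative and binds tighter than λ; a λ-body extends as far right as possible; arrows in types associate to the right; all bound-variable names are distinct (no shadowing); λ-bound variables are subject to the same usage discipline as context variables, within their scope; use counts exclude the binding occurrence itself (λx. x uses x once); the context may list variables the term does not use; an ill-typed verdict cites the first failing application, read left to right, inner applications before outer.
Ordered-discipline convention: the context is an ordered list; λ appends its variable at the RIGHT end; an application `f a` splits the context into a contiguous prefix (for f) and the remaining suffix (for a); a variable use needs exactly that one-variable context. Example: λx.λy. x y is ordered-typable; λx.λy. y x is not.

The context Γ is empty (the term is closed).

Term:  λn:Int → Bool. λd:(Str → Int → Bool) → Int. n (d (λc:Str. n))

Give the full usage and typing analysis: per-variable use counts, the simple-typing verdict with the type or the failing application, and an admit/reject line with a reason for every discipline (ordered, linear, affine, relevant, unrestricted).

use counts: n (bound): 2, d (bound): 1, c (bound): 0
order of uses: n, d, n
typing: well-typed — term : (Int → Bool) → ((Str → Int → Bool) → Int) → Bool
ordered: ✗ — uses contraction: n ×2; needs weakening: c unused
linear: ✗ — uses contraction: n ×2; needs weakening: c unused
affine: ✗ — uses contraction: n ×2
relevant: ✗ — needs weakening: c unused
unrestricted: ✓ — typability at (Int → Bool) → ((Str → Int → Bool) → Int) → Bool is all that's needed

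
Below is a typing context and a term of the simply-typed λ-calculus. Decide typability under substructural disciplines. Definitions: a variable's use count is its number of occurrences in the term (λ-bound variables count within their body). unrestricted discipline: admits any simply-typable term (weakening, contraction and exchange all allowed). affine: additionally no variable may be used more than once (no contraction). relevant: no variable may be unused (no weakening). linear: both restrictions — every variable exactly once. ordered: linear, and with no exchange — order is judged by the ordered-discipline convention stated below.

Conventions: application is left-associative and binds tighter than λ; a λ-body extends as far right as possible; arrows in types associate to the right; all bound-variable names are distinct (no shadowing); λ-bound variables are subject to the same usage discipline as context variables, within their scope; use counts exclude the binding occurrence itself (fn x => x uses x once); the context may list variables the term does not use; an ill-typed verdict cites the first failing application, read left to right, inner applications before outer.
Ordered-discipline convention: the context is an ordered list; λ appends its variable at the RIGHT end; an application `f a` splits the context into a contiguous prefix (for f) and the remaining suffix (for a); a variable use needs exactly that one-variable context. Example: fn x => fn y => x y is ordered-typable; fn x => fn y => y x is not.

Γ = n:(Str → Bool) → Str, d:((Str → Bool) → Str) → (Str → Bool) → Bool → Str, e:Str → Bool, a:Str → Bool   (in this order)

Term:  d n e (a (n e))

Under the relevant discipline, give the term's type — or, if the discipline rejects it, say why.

term : Str
usage: n ×2; d ×1; e ×2; a ×1
left-to-right use order: d, n, e, a, n, e
typing: well-typed — term : Str
all disciplines: ordered ✗; linear ✗; affine ✗; relevant ✓; unrestricted ✓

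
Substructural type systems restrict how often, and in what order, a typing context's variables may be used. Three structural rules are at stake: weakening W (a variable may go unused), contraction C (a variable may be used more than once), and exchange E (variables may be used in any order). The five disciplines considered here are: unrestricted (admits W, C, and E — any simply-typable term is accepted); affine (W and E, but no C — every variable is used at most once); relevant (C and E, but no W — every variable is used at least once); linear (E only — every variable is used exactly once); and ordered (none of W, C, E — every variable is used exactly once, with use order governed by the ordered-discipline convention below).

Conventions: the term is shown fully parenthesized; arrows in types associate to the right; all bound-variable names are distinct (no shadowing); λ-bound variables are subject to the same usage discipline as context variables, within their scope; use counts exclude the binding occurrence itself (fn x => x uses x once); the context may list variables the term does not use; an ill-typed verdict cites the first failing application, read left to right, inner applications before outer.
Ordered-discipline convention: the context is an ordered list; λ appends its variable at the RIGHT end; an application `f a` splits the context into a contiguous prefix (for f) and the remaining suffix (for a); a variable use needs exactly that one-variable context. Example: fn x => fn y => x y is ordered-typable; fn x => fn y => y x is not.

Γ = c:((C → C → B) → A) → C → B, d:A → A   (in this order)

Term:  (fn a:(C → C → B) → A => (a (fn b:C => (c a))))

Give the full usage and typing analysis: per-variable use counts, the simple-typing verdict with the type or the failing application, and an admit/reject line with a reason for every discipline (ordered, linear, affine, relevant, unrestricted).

use counts: c=1, d=0, a (bound)=2, b (bound)=0
use order (left to right): a, c, a
typing: the term checks, with type ((C → C → B) → A) → A
ordered ✗ (needs contraction — a ×2; unused: d, b — weakening required)
linear ✗ (needs contraction — a ×2; unused: d, b — weakening required)
affine ✗ (needs contraction — a ×2)
relevant ✗ (unused: d, b — weakening required)
unrestricted ✓ (typability at ((C → C → B) → A) → A is all that's needed)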